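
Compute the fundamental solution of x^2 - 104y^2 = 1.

(x, y) = (51, 5)

First expand sqrt(104) as a continued fraction. With x_i = (sqrt(104) + m_i)/d_i and (m_0, d_0) = (0, 1): a_0 = floor(sqrt(104)) = 10, since 10^2 = 100 <= 104 < 121 = 11^2.
Iterate m_{i+1} = d_i*a_i - m_i, d_{i+1} = (104 - m_{i+1}^2)/d_i, a_{i+1} = floor((a_0 + m_{i+1})/d_{i+1}):
  m_1 = 1*10 - 0 = 10, d_1 = (104 - 10^2)/1 = 4/1 = 4, a_1 = floor((10 + 10)/4) = 5.
  m_2 = 4*5 - 10 = 10, d_2 = (104 - 10^2)/4 = 4/4 = 1, a_2 = floor((10 + 10)/1) = 20.
  m_3 = 1*20 - 10 = 10, d_3 = (104 - 10^2)/1 = 4/1 = 4: (m_3, d_3) = (m_1, d_1) = (10, 4), so from here the quotients repeat a_1, a_2; the period length is 2.
So sqrt(104) = [10; (5, 20)] with period length k = 2.
k is even, so the fundamental solution of x^2 - 104y^2 = 1 is (p_{k-1}, q_{k-1}) = (p_1, q_1); compute convergents through index 1.
Convergents (p_i = a_i*p_{i-1} + p_{i-2}, q_i = a_i*q_{i-1} + q_{i-2} with p_{-2}=0, p_{-1}=1, q_{-2}=1, q_{-1}=0):
  i=0: a_0=10, p_0 = 10*1 + 0 = 10, q_0 = 10*0 + 1 = 1.
  i=1: a_1=5, p_1 = 5*10 + 1 = 51, q_1 = 5*1 + 0 = 5.
Check: 51^2 - 104*5^2 = 2601 - 2600 = 1, so (x, y) = (51, 5) solves the equation, and by the theorem it is the least positive solution.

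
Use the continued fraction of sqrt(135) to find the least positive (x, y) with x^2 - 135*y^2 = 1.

(x, y) = (244, 21)

First expand sqrt(135) as a continued fraction. With x_i = (sqrt(135) + m_i)/d_i and (m_0, d_0) = (0, 1): a_0 = floor(sqrt(135)) = 11, since 11^2 = 121 <= 135 < 144 = 12^2.
Iterate m_{i+1} = d_i*a_i - m_i, d_{i+1} = (135 - m_{i+1}^2)/d_i, a_{i+1} = floor((a_0 + m_{i+1})/d_{i+1}):
  m_1 = 1*11 - 0 = 11, d_1 = (135 - 11^2)/1 = 14/1 = 14, a_1 = floor((11 + 11)/14) = 1.
  m_2 = 14*1 - 11 = 3, d_2 = (135 - 3^2)/14 = 126/14 = 9, a_2 = floor((11 + 3)/9) = 1.
  m_3 = 9*1 - 3 = 6, d_3 = (135 - 6^2)/9 = 99/9 = 11, a_3 = floor((11 + 6)/11) = 1.
  m_4 = 11*1 - 6 = 5, d_4 = (135 - 5^2)/11 = 110/11 = 10, a_4 = floor((11 + 5)/10) = 1.
  m_5 = 10*1 - 5 = 5, d_5 = (135 - 5^2)/10 = 110/10 = 11, a_5 = floor((11 + 5)/11) = 1.
  m_6 = 11*1 - 5 = 6, d_6 = (135 - 6^2)/11 = 99/11 = 9, a_6 = floor((11 + 6)/9) = 1.
  m_7 = 9*1 - 6 = 3, d_7 = (135 - 3^2)/9 = 126/9 = 14, a_7 = floor((11 + 3)/14) = 1.
  m_8 = 14*1 - 3 = 11, d_8 = (135 - 11^2)/14 = 14/14 = 1, a_8 = floor((11 + 11)/1) = 22.
  m_9 = 1*22 - 11 = 11, d_9 = (135 - 11^2)/1 = 14/1 = 14: (m_9, d_9) = (m_1, d_1) = (11, 14), so from here the quotients repeat a_1, ..., a_8; the period length is 8.
So sqrt(135) = [11; (1, 1, 1, 1, 1, 1, 1, 22)] with period length k = 8.
k is even, so the fundamental solution of x^2 - 135y^2 = 1 is (p_{k-1}, q_{k-1}) = (p_7, q_7); compute convergents through index 7.
Convergents (p_i = a_i*p_{i-1} + p_{i-2}, q_i = a_i*q_{i-1} + q_{i-2} with p_{-2}=0, p_{-1}=1, q_{-2}=1, q_{-1}=0):
  i=0: a_0=11, p_0 = 11*1 + 0 = 11, q_0 = 11*0 + 1 = 1.
  i=1: a_1=1, p_1 = 1*11 + 1 = 12, q_1 = 1*1 + 0 = 1.
  i=2: a_2=1, p_2 = 1*12 + 11 = 23, q_2 = 1*1 + 1 = 2.
  i=3: a_3=1, p_3 = 1*23 + 12 = 35, q_3 = 1*2 + 1 = 3.
  i=4: a_4=1, p_4 = 1*35 + 23 = 58, q_4 = 1*3 + 2 = 5.
  i=5: a_5=1, p_5 = 1*58 + 35 = 93, q_5 = 1*5 + 3 = 8.
  i=6: a_6=1, p_6 = 1*93 + 58 = 151, q_6 = 1*8 + 5 = 13.
  i=7: a_7=1, p_7 = 1*151 + 93 = 244, q_7 = 1*13 + 8 = 21.
Check: 244^2 - 135*21^2 = 59536 - 59535 = 1, so (x, y) = (244, 21) solves the equation, and by the theorem it is the least positive solution.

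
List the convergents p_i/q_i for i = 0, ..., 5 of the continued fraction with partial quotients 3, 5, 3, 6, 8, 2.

Using the convergent recurrence p_i = a_i*p_{i-1} + p_{i-2}, q_i = a_i*q_{i-1} + q_{i-2} with p_{-2}=0, p_{-1}=1, q_{-2}=1, q_{-1}=0:
  i=0: a_0=3, p_0 = 3*1 + 0 = 3, q_0 = 3*0 + 1 = 1.
  i=1: a_1=5, p_1 = 5*3 + 1 = 16, q_1 = 5*1 + 0 = 5.
  i=2: a_2=3, p_2 = 3*16 + 3 = 51, q_2 = 3*5 + 1 = 16.
  i=3: a_3=6, p_3 = 6*51 + 16 = 322, q_3 = 6*16 + 5 = 101.
  i=4: a_4=8, p_4 = 8*322 + 51 = 2627, q_4 = 8*101 + 16 = 824.
  i=5: a_5=2, p_5 = 2*2627 + 322 = 5576, q_5 = 2*824 + 101 = 1749.

3/1, 16/5, 51/16, 322/101, 2627/824, 5576/1749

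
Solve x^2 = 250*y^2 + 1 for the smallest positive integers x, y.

First expand sqrt(250) as a continued fraction. With x_i = (sqrt(250) + m_i)/d_i and (m_0, d_0) = (0, 1): a_0 = floor(sqrt(250)) = 15, since 15^2 = 225 <= 250 < 256 = 16^2.
Iterate m_{i+1} = d_i*a_i - m_i, d_{i+1} = (250 - m_{i+1}^2)/d_i, a_{i+1} = floor((a_0 + m_{i+1})/d_{i+1}):
  m_1 = 1*15 - 0 = 15, d_1 = (250 - 15^2)/1 = 25/1 = 25, a_1 = floor((15 + 15)/25) = 1.
  m_2 = 25*1 - 15 = 10, d_2 = (250 - 10^2)/25 = 150/25 = 6, a_2 = floor((15 + 10)/6) = 4.
  m_3 = 6*4 - 10 = 14, d_3 = (250 - 14^2)/6 = 54/6 = 9, a_3 = floor((15 + 14)/9) = 3.
  m_4 = 9*3 - 14 = 13, d_4 = (250 - 13^2)/9 = 81/9 = 9, a_4 = floor((15 + 13)/9) = 3.
  m_5 = 9*3 - 13 = 14, d_5 = (250 - 14^2)/9 = 54/9 = 6, a_5 = floor((15 + 14)/6) = 4.
  m_6 = 6*4 - 14 = 10, d_6 = (250 - 10^2)/6 = 150/6 = 25, a_6 = floor((15 + 10)/25) = 1.
  m_7 = 25*1 - 10 = 15, d_7 = (250 - 15^2)/25 = 25/25 = 1, a_7 = floor((15 + 15)/1) = 30.
  m_8 = 1*30 - 15 = 15, d_8 = (250 - 15^2)/1 = 25/1 = 25: (m_8, d_8) = (m_1, d_1) = (15, 25), so from here the quotients repeat a_1, ..., a_7; the period length is 7.
So sqrt(250) = [15; (1, 4, 3, 3, 4, 1, 30)] with period length k = 7.
k is odd, so (p_{k-1}, q_{k-1}) only solves x^2 - 250y^2 = -1 and the fundamental solution of x^2 - 250y^2 = 1 is (p_{2k-1}, q_{2k-1}) = (p_13, q_13); compute convergents through index 13, running through the period twice.
Convergents (p_i = a_i*p_{i-1} + p_{i-2}, q_i = a_i*q_{i-1} + q_{i-2} with p_{-2}=0, p_{-1}=1, q_{-2}=1, q_{-1}=0):
  i=0: a_0=15, p_0 = 15*1 + 0 = 15, q_0 = 15*0 + 1 = 1.
  i=1: a_1=1, p_1 = 1*15 + 1 = 16, q_1 = 1*1 + 0 = 1.
  i=2: a_2=4, p_2 = 4*16 + 15 = 79, q_2 = 4*1 + 1 = 5.
  i=3: a_3=3, p_3 = 3*79 + 16 = 253, q_3 = 3*5 + 1 = 16.
  i=4: a_4=3, p_4 = 3*253 + 79 = 838, q_4 = 3*16 + 5 = 53.
  i=5: a_5=4, p_5 = 4*838 + 253 = 3605, q_5 = 4*53 + 16 = 228.
  i=6: a_6=1, p_6 = 1*3605 + 838 = 4443, q_6 = 1*228 + 53 = 281.
  i=7: a_7=30, p_7 = 30*4443 + 3605 = 136895, q_7 = 30*281 + 228 = 8658.
  i=8: a_8=1, p_8 = 1*136895 + 4443 = 141338, q_8 = 1*8658 + 281 = 8939.
  i=9: a_9=4, p_9 = 4*141338 + 136895 = 702247, q_9 = 4*8939 + 8658 = 44414.
  i=10: a_10=3, p_10 = 3*702247 + 141338 = 2248079, q_10 = 3*44414 + 8939 = 142181.
  i=11: a_11=3, p_11 = 3*2248079 + 702247 = 7446484, q_11 = 3*142181 + 44414 = 470957.
  i=12: a_12=4, p_12 = 4*7446484 + 2248079 = 32034015, q_12 = 4*470957 + 142181 = 2026009.
  i=13: a_13=1, p_13 = 1*32034015 + 7446484 = 39480499, q_13 = 1*2026009 + 470957 = 2496966.
Indeed p_6^2 - 250*q_6^2 = 19740249 - 19740250 = -1, not +1.
Check: 39480499^2 - 250*2496966^2 = 1558709801289001 - 1558709801289000 = 1, so (x, y) = (39480499, 2496966) solves the equation, and by the theorem it is the least positive solution.

(x, y) = (39480499, 2496966)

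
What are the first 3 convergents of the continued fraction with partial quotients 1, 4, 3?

1/1, 5/4, 16/13

Using the convergent recurrence p_i = a_i*p_{i-1} + p_{i-2}, q_i = a_i*q_{i-1} + q_{i-2} with p_{-2}=0, p_{-1}=1, q_{-2}=1, q_{-1}=0:
  i=0: a_0=1, p_0 = 1*1 + 0 = 1, q_0 = 1*0 + 1 = 1.
  i=1: a_1=4, p_1 = 4*1 + 1 = 5, q_1 = 4*1 + 0 = 4.
  i=2: a_2=3, p_2 = 3*5 + 1 = 16, q_2 = 3*4 + 1 = 13.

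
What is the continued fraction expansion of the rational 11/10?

[1; 10]

Run the Euclidean algorithm on 11 and 10; the successive quotients are the partial quotients a_0, a_1, ... (each step inverts the fractional part left over by the previous one):
  11 = 1*10 + 1, so a_0 = 1.
  10 = 10*1 + 0, so a_1 = 10.
The remainder reaches 0 after 2 divisions, so the expansion has 2 partial quotients, read off in order.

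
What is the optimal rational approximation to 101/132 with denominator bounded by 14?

10/13

Expand x = 101/132 as a continued fraction with the Euclidean algorithm:
  101 = 0*132 + 101, so a_0 = 0.
  132 = 1*101 + 31, so a_1 = 1.
  101 = 3*31 + 8, so a_2 = 3.
  31 = 3*8 + 7, so a_3 = 3.
  8 = 1*7 + 1, so a_4 = 1.
  7 = 7*1 + 0, so a_5 = 7.
so x = [0; 1, 3, 3, 1, 7].
Convergents (p_i = a_i*p_{i-1} + p_{i-2}, q_i = a_i*q_{i-1} + q_{i-2} with p_{-2}=0, p_{-1}=1, q_{-2}=1, q_{-1}=0), until the denominator exceeds 14:
  i=0: a_0=0, p_0 = 0*1 + 0 = 0, q_0 = 0*0 + 1 = 1.
  i=1: a_1=1, p_1 = 1*0 + 1 = 1, q_1 = 1*1 + 0 = 1.
  i=2: a_2=3, p_2 = 3*1 + 0 = 3, q_2 = 3*1 + 1 = 4.
  i=3: a_3=3, p_3 = 3*3 + 1 = 10, q_3 = 3*4 + 1 = 13.
  i=4: a_4=1, p_4 = 1*10 + 3 = 13, q_4 = 1*13 + 4 = 17.
q_4 = 17 > 14, so the last convergent with denominator <= 14 is p_3/q_3 = 10/13.
The closest fraction with denominator <= 14 is either p_3/q_3 or the intermediate fraction (k*p_3 + p_2)/(k*q_3 + q_2) with the largest k >= 1 whose denominator stays <= 14; these approach x as k grows, and every other convergent or intermediate fraction in range is farther away.
Largest k: floor((14 - q_2)/q_3) = floor((14 - 4)/13) = 0.
Since k = 0, no intermediate fraction beyond p_3/q_3 has denominator <= 14, so the convergent 10/13 is the closest (its error is |101*13 - 10*132|/(132*13) = 7/1716).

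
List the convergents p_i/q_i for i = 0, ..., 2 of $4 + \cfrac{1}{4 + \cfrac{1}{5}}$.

Using the convergent recurrence p_i = a_i*p_{i-1} + p_{i-2}, q_i = a_i*q_{i-1} + q_{i-2} with p_{-2}=0, p_{-1}=1, q_{-2}=1, q_{-1}=0:
  i=0: a_0=4, p_0 = 4*1 + 0 = 4, q_0 = 4*0 + 1 = 1.
  i=1: a_1=4, p_1 = 4*4 + 1 = 17, q_1 = 4*1 + 0 = 4.
  i=2: a_2=5, p_2 = 5*17 + 4 = 89, q_2 = 5*4 + 1 = 21.

4/1, 17/4, 89/21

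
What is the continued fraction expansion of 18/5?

[3; 1, 1, 2]

Run the Euclidean algorithm on 18 and 5; the successive quotients are the partial quotients a_0, a_1, ... (each step inverts the fractional part left over by the previous one):
  18 = 3*5 + 3, so a_0 = 3.
  5 = 1*3 + 2, so a_1 = 1.
  3 = 1*2 + 1, so a_2 = 1.
  2 = 2*1 + 0, so a_3 = 2.
The remainder reaches 0 after 4 divisions, so the expansion has 4 partial quotients, read off in order.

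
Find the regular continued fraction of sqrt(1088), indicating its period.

[32; (1, 64)]

Write x_i = (sqrt(1088) + m_i)/d_i with (m_0, d_0) = (0, 1). a_0 = floor(sqrt(1088)) = 32, since 32^2 = 1024 <= 1088 < 1089 = 33^2.
Iterate m_{i+1} = d_i*a_i - m_i, d_{i+1} = (1088 - m_{i+1}^2)/d_i, a_{i+1} = floor((a_0 + m_{i+1})/d_{i+1}):
  m_1 = 1*32 - 0 = 32, d_1 = (1088 - 32^2)/1 = 64/1 = 64, a_1 = floor((32 + 32)/64) = 1.
  m_2 = 64*1 - 32 = 32, d_2 = (1088 - 32^2)/64 = 64/64 = 1, a_2 = floor((32 + 32)/1) = 64.
  m_3 = 1*64 - 32 = 32, d_3 = (1088 - 32^2)/1 = 64/1 = 64: (m_3, d_3) = (m_1, d_1) = (32, 64), so from here the quotients repeat a_1, a_2; the period length is 2.
Hence the expansion of sqrt(1088) is a_0 = 32 followed by the repeating block 1, 64 (period 2).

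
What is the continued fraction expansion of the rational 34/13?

Run the Euclidean algorithm on 34 and 13; the successive quotients are the partial quotients a_0, a_1, ... (each step inverts the fractional part left over by the previous one):
  34 = 2*13 + 8, so a_0 = 2.
  13 = 1*8 + 5, so a_1 = 1.
  8 = 1*5 + 3, so a_2 = 1.
  5 = 1*3 + 2, so a_3 = 1.
  3 = 1*2 + 1, so a_4 = 1.
  2 = 2*1 + 0, so a_5 = 2.
The remainder reaches 0 after 6 divisions, so the expansion has 6 partial quotients, read off in order.

[2; 1, 1, 1, 1, 2]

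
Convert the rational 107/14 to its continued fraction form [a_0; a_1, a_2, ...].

[7; 1, 1, 1, 4]

Run the Euclidean algorithm on 107 and 14; the successive quotients are the partial quotients a_0, a_1, ... (each step inverts the fractional part left over by the previous one):
  107 = 7*14 + 9, so a_0 = 7.
  14 = 1*9 + 5, so a_1 = 1.
  9 = 1*5 + 4, so a_2 = 1.
  5 = 1*4 + 1, so a_3 = 1.
  4 = 4*1 + 0, so a_4 = 4.
The remainder reaches 0 after 5 divisions, so the expansion has 5 partial quotients, read off in order.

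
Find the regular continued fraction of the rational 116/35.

[3; 3, 5, 2]

Run the Euclidean algorithm on 116 and 35; the successive quotients are the partial quotients a_0, a_1, ... (each step inverts the fractional part left over by the previous one):
  116 = 3*35 + 11, so a_0 = 3.
  35 = 3*11 + 2, so a_1 = 3.
  11 = 5*2 + 1, so a_2 = 5.
  2 = 2*1 + 0, so a_3 = 2.
The remainder reaches 0 after 4 divisions, so the expansion has 4 partial quotients, read off in order.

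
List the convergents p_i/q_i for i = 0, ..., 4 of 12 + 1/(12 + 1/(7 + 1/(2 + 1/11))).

12/1, 145/12, 1027/85, 2199/182, 25216/2087

Using the convergent recurrence p_i = a_i*p_{i-1} + p_{i-2}, q_i = a_i*q_{i-1} + q_{i-2} with p_{-2}=0, p_{-1}=1, q_{-2}=1, q_{-1}=0:
  i=0: a_0=12, p_0 = 12*1 + 0 = 12, q_0 = 12*0 + 1 = 1.
  i=1: a_1=12, p_1 = 12*12 + 1 = 145, q_1 = 12*1 + 0 = 12.
  i=2: a_2=7, p_2 = 7*145 + 12 = 1027, q_2 = 7*12 + 1 = 85.
  i=3: a_3=2, p_3 = 2*1027 + 145 = 2199, q_3 = 2*85 + 12 = 182.
  i=4: a_4=11, p_4 = 11*2199 + 1027 = 25216, q_4 = 11*182 + 85 = 2087.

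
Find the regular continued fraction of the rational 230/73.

[3; 6, 1, 1, 1, 3]

Run the Euclidean algorithm on 230 and 73; the successive quotients are the partial quotients a_0, a_1, ... (each step inverts the fractional part left over by the previous one):
  230 = 3*73 + 11, so a_0 = 3.
  73 = 6*11 + 7, so a_1 = 6.
  11 = 1*7 + 4, so a_2 = 1.
  7 = 1*4 + 3, so a_3 = 1.
  4 = 1*3 + 1, so a_4 = 1.
  3 = 3*1 + 0, so a_5 = 3.
The remainder reaches 0 after 6 divisions, so the expansion has 6 partial quotients, read off in order.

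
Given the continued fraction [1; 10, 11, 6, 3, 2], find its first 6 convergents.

Using the convergent recurrence p_i = a_i*p_{i-1} + p_{i-2}, q_i = a_i*q_{i-1} + q_{i-2} with p_{-2}=0, p_{-1}=1, q_{-2}=1, q_{-1}=0:
  i=0: a_0=1, p_0 = 1*1 + 0 = 1, q_0 = 1*0 + 1 = 1.
  i=1: a_1=10, p_1 = 10*1 + 1 = 11, q_1 = 10*1 + 0 = 10.
  i=2: a_2=11, p_2 = 11*11 + 1 = 122, q_2 = 11*10 + 1 = 111.
  i=3: a_3=6, p_3 = 6*122 + 11 = 743, q_3 = 6*111 + 10 = 676.
  i=4: a_4=3, p_4 = 3*743 + 122 = 2351, q_4 = 3*676 + 111 = 2139.
  i=5: a_5=2, p_5 = 2*2351 + 743 = 5445, q_5 = 2*2139 + 676 = 4954.

1/1, 11/10, 122/111, 743/676, 2351/2139, 5445/4954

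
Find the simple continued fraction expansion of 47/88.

[0; 1, 1, 6, 1, 5]

Run the Euclidean algorithm on 47 and 88; the successive quotients are the partial quotients a_0, a_1, ... (each step inverts the fractional part left over by the previous one):
  47 = 0*88 + 47, so a_0 = 0.
  88 = 1*47 + 41, so a_1 = 1.
  47 = 1*41 + 6, so a_2 = 1.
  41 = 6*6 + 5, so a_3 = 6.
  6 = 1*5 + 1, so a_4 = 1.
  5 = 5*1 + 0, so a_5 = 5.
The remainder reaches 0 after 6 divisions, so the expansion has 6 partial quotients, read off in order.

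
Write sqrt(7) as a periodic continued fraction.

Write x_i = (sqrt(7) + m_i)/d_i with (m_0, d_0) = (0, 1). a_0 = floor(sqrt(7)) = 2, since 2^2 = 4 <= 7 < 9 = 3^2.
Iterate m_{i+1} = d_i*a_i - m_i, d_{i+1} = (7 - m_{i+1}^2)/d_i, a_{i+1} = floor((a_0 + m_{i+1})/d_{i+1}):
  m_1 = 1*2 - 0 = 2, d_1 = (7 - 2^2)/1 = 3/1 = 3, a_1 = floor((2 + 2)/3) = 1.
  m_2 = 3*1 - 2 = 1, d_2 = (7 - 1^2)/3 = 6/3 = 2, a_2 = floor((2 + 1)/2) = 1.
  m_3 = 2*1 - 1 = 1, d_3 = (7 - 1^2)/2 = 6/2 = 3, a_3 = floor((2 + 1)/3) = 1.
  m_4 = 3*1 - 1 = 2, d_4 = (7 - 2^2)/3 = 3/3 = 1, a_4 = floor((2 + 2)/1) = 4.
  m_5 = 1*4 - 2 = 2, d_5 = (7 - 2^2)/1 = 3/1 = 3: (m_5, d_5) = (m_1, d_1) = (2, 3), so from here the quotients repeat a_1, ..., a_4; the period length is 4.
Hence the expansion of sqrt(7) is a_0 = 2 followed by the repeating block 1, 1, 1, 4 (period 4).

[2; (1, 1, 1, 4)]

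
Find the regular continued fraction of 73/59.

[1; 4, 4, 1, 2]

Run the Euclidean algorithm on 73 and 59; the successive quotients are the partial quotients a_0, a_1, ... (each step inverts the fractional part left over by the previous one):
  73 = 1*59 + 14, so a_0 = 1.
  59 = 4*14 + 3, so a_1 = 4.
  14 = 4*3 + 2, so a_2 = 4.
  3 = 1*2 + 1, so a_3 = 1.
  2 = 2*1 + 0, so a_4 = 2.
The remainder reaches 0 after 5 divisions, so the expansion has 5 partial quotients, read off in order.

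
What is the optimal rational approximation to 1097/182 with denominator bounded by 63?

217/36

Expand x = 1097/182 as a continued fraction with the Euclidean algorithm:
  1097 = 6*182 + 5, so a_0 = 6.
  182 = 36*5 + 2, so a_1 = 36.
  5 = 2*2 + 1, so a_2 = 2.
  2 = 2*1 + 0, so a_3 = 2.
so x = [6; 36, 2, 2].
Convergents (p_i = a_i*p_{i-1} + p_{i-2}, q_i = a_i*q_{i-1} + q_{i-2} with p_{-2}=0, p_{-1}=1, q_{-2}=1, q_{-1}=0), until the denominator exceeds 63:
  i=0: a_0=6, p_0 = 6*1 + 0 = 6, q_0 = 6*0 + 1 = 1.
  i=1: a_1=36, p_1 = 36*6 + 1 = 217, q_1 = 36*1 + 0 = 36.
  i=2: a_2=2, p_2 = 2*217 + 6 = 440, q_2 = 2*36 + 1 = 73.
q_2 = 73 > 63, so the last convergent with denominator <= 63 is p_1/q_1 = 217/36.
The closest fraction with denominator <= 63 is either p_1/q_1 or the intermediate fraction (k*p_1 + p_0)/(k*q_1 + q_0) with the largest k >= 1 whose denominator stays <= 63; these approach x as k grows, and every other convergent or intermediate fraction in range is farther away.
Largest k: floor((63 - q_0)/q_1) = floor((63 - 1)/36) = 1.
That gives (1*217 + 6)/(1*36 + 1) = 223/37.
Compare the errors: |x - 217/36| = |1097*36 - 217*182|/(182*36) = 2/6552, and |x - 223/37| = |1097*37 - 223*182|/(182*37) = 3/6734.
Cross-multiplying, 2*6734 = 13468 < 19656 = 3*6552, so 2/6552 is smaller: the convergent 217/36 is closer to x than 223/37.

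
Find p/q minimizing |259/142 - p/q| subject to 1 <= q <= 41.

31/17

Expand x = 259/142 as a continued fraction with the Euclidean algorithm:
  259 = 1*142 + 117, so a_0 = 1.
  142 = 1*117 + 25, so a_1 = 1.
  117 = 4*25 + 17, so a_2 = 4.
  25 = 1*17 + 8, so a_3 = 1.
  17 = 2*8 + 1, so a_4 = 2.
  8 = 8*1 + 0, so a_5 = 8.
so x = [1; 1, 4, 1, 2, 8].
Convergents (p_i = a_i*p_{i-1} + p_{i-2}, q_i = a_i*q_{i-1} + q_{i-2} with p_{-2}=0, p_{-1}=1, q_{-2}=1, q_{-1}=0), until the denominator exceeds 41:
  i=0: a_0=1, p_0 = 1*1 + 0 = 1, q_0 = 1*0 + 1 = 1.
  i=1: a_1=1, p_1 = 1*1 + 1 = 2, q_1 = 1*1 + 0 = 1.
  i=2: a_2=4, p_2 = 4*2 + 1 = 9, q_2 = 4*1 + 1 = 5.
  i=3: a_3=1, p_3 = 1*9 + 2 = 11, q_3 = 1*5 + 1 = 6.
  i=4: a_4=2, p_4 = 2*11 + 9 = 31, q_4 = 2*6 + 5 = 17.
  i=5: a_5=8, p_5 = 8*31 + 11 = 259, q_5 = 8*17 + 6 = 142.
q_5 = 142 > 41, so the last convergent with denominator <= 41 is p_4/q_4 = 31/17.
The closest fraction with denominator <= 41 is either p_4/q_4 or the intermediate fraction (k*p_4 + p_3)/(k*q_4 + q_3) with the largest k >= 1 whose denominator stays <= 41; these approach x as k grows, and every other convergent or intermediate fraction in range is farther away.
Largest k: floor((41 - q_3)/q_4) = floor((41 - 6)/17) = 2.
That gives (2*31 + 11)/(2*17 + 6) = 73/40.
Compare the errors: |x - 31/17| = |259*17 - 31*142|/(142*17) = 1/2414, and |x - 73/40| = |259*40 - 73*142|/(142*40) = 6/5680.
Cross-multiplying, 1*5680 = 5680 < 14484 = 6*2414, so 1/2414 is smaller: the convergent 31/17 is closer to x than 73/40.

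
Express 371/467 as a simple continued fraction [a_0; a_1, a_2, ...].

Run the Euclidean algorithm on 371 and 467; the successive quotients are the partial quotients a_0, a_1, ... (each step inverts the fractional part left over by the previous one):
  371 = 0*467 + 371, so a_0 = 0.
  467 = 1*371 + 96, so a_1 = 1.
  371 = 3*96 + 83, so a_2 = 3.
  96 = 1*83 + 13, so a_3 = 1.
  83 = 6*13 + 5, so a_4 = 6.
  13 = 2*5 + 3, so a_5 = 2.
  5 = 1*3 + 2, so a_6 = 1.
  3 = 1*2 + 1, so a_7 = 1.
  2 = 2*1 + 0, so a_8 = 2.
The remainder reaches 0 after 9 divisions, so the expansion has 9 partial quotients, read off in order.

[0; 1, 3, 1, 6, 2, 1, 1, 2]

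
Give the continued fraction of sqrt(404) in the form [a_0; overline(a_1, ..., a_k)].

[20; overline(10, 40)]

Write x_i = (sqrt(404) + m_i)/d_i with (m_0, d_0) = (0, 1). a_0 = floor(sqrt(404)) = 20, since 20^2 = 400 <= 404 < 441 = 21^2.
Iterate m_{i+1} = d_i*a_i - m_i, d_{i+1} = (404 - m_{i+1}^2)/d_i, a_{i+1} = floor((a_0 + m_{i+1})/d_{i+1}):
  m_1 = 1*20 - 0 = 20, d_1 = (404 - 20^2)/1 = 4/1 = 4, a_1 = floor((20 + 20)/4) = 10.
  m_2 = 4*10 - 20 = 20, d_2 = (404 - 20^2)/4 = 4/4 = 1, a_2 = floor((20 + 20)/1) = 40.
  m_3 = 1*40 - 20 = 20, d_3 = (404 - 20^2)/1 = 4/1 = 4: (m_3, d_3) = (m_1, d_1) = (20, 4), so from here the quotients repeat a_1, a_2; the period length is 2.
Hence the expansion of sqrt(404) is a_0 = 20 followed by the repeating block 10, 40 (period 2).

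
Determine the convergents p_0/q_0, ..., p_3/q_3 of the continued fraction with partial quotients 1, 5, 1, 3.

Using the convergent recurrence p_i = a_i*p_{i-1} + p_{i-2}, q_i = a_i*q_{i-1} + q_{i-2} with p_{-2}=0, p_{-1}=1, q_{-2}=1, q_{-1}=0:
  i=0: a_0=1, p_0 = 1*1 + 0 = 1, q_0 = 1*0 + 1 = 1.
  i=1: a_1=5, p_1 = 5*1 + 1 = 6, q_1 = 5*1 + 0 = 5.
  i=2: a_2=1, p_2 = 1*6 + 1 = 7, q_2 = 1*5 + 1 = 6.
  i=3: a_3=3, p_3 = 3*7 + 6 = 27, q_3 = 3*6 + 5 = 23.

1/1, 6/5, 7/6, 27/23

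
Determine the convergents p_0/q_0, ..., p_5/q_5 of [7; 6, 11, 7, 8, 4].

7/1, 43/6, 480/67, 3403/475, 27704/3867, 114219/15943

Using the convergent recurrence p_i = a_i*p_{i-1} + p_{i-2}, q_i = a_i*q_{i-1} + q_{i-2} with p_{-2}=0, p_{-1}=1, q_{-2}=1, q_{-1}=0:
  i=0: a_0=7, p_0 = 7*1 + 0 = 7, q_0 = 7*0 + 1 = 1.
  i=1: a_1=6, p_1 = 6*7 + 1 = 43, q_1 = 6*1 + 0 = 6.
  i=2: a_2=11, p_2 = 11*43 + 7 = 480, q_2 = 11*6 + 1 = 67.
  i=3: a_3=7, p_3 = 7*480 + 43 = 3403, q_3 = 7*67 + 6 = 475.
  i=4: a_4=8, p_4 = 8*3403 + 480 = 27704, q_4 = 8*475 + 67 = 3867.
  i=5: a_5=4, p_5 = 4*27704 + 3403 = 114219, q_5 = 4*3867 + 475 = 15943.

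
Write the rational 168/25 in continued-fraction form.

Run the Euclidean algorithm on 168 and 25; the successive quotients are the partial quotients a_0, a_1, ... (each step inverts the fractional part left over by the previous one):
  168 = 6*25 + 18, so a_0 = 6.
  25 = 1*18 + 7, so a_1 = 1.
  18 = 2*7 + 4, so a_2 = 2.
  7 = 1*4 + 3, so a_3 = 1.
  4 = 1*3 + 1, so a_4 = 1.
  3 = 3*1 + 0, so a_5 = 3.
The remainder reaches 0 after 6 divisions, so the expansion has 6 partial quotients, read off in order.

[6; 1, 2, 1, 1, 3]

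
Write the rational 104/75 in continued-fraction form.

[1; 2, 1, 1, 2, 2, 2]

Run the Euclidean algorithm on 104 and 75; the successive quotients are the partial quotients a_0, a_1, ... (each step inverts the fractional part left over by the previous one):
  104 = 1*75 + 29, so a_0 = 1.
  75 = 2*29 + 17, so a_1 = 2.
  29 = 1*17 + 12, so a_2 = 1.
  17 = 1*12 + 5, so a_3 = 1.
  12 = 2*5 + 2, so a_4 = 2.
  5 = 2*2 + 1, so a_5 = 2.
  2 = 2*1 + 0, so a_6 = 2.
The remainder reaches 0 after 7 divisions, so the expansion has 7 partial quotients, read off in order.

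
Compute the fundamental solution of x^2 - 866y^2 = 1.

(x, y) = (42435, 1442)

First expand sqrt(866) as a continued fraction. With x_i = (sqrt(866) + m_i)/d_i and (m_0, d_0) = (0, 1): a_0 = floor(sqrt(866)) = 29, since 29^2 = 841 <= 866 < 900 = 30^2.
Iterate m_{i+1} = d_i*a_i - m_i, d_{i+1} = (866 - m_{i+1}^2)/d_i, a_{i+1} = floor((a_0 + m_{i+1})/d_{i+1}):
  m_1 = 1*29 - 0 = 29, d_1 = (866 - 29^2)/1 = 25/1 = 25, a_1 = floor((29 + 29)/25) = 2.
  m_2 = 25*2 - 29 = 21, d_2 = (866 - 21^2)/25 = 425/25 = 17, a_2 = floor((29 + 21)/17) = 2.
  m_3 = 17*2 - 21 = 13, d_3 = (866 - 13^2)/17 = 697/17 = 41, a_3 = floor((29 + 13)/41) = 1.
  m_4 = 41*1 - 13 = 28, d_4 = (866 - 28^2)/41 = 82/41 = 2, a_4 = floor((29 + 28)/2) = 28.
  m_5 = 2*28 - 28 = 28, d_5 = (866 - 28^2)/2 = 82/2 = 41, a_5 = floor((29 + 28)/41) = 1.
  m_6 = 41*1 - 28 = 13, d_6 = (866 - 13^2)/41 = 697/41 = 17, a_6 = floor((29 + 13)/17) = 2.
  m_7 = 17*2 - 13 = 21, d_7 = (866 - 21^2)/17 = 425/17 = 25, a_7 = floor((29 + 21)/25) = 2.
  m_8 = 25*2 - 21 = 29, d_8 = (866 - 29^2)/25 = 25/25 = 1, a_8 = floor((29 + 29)/1) = 58.
  m_9 = 1*58 - 29 = 29, d_9 = (866 - 29^2)/1 = 25/1 = 25: (m_9, d_9) = (m_1, d_1) = (29, 25), so from here the quotients repeat a_1, ..., a_8; the period length is 8.
So sqrt(866) = [29; (2, 2, 1, 28, 1, 2, 2, 58)] with period length k = 8.
k is even, so the fundamental solution of x^2 - 866y^2 = 1 is (p_{k-1}, q_{k-1}) = (p_7, q_7); compute convergents through index 7.
Convergents (p_i = a_i*p_{i-1} + p_{i-2}, q_i = a_i*q_{i-1} + q_{i-2} with p_{-2}=0, p_{-1}=1, q_{-2}=1, q_{-1}=0):
  i=0: a_0=29, p_0 = 29*1 + 0 = 29, q_0 = 29*0 + 1 = 1.
  i=1: a_1=2, p_1 = 2*29 + 1 = 59, q_1 = 2*1 + 0 = 2.
  i=2: a_2=2, p_2 = 2*59 + 29 = 147, q_2 = 2*2 + 1 = 5.
  i=3: a_3=1, p_3 = 1*147 + 59 = 206, q_3 = 1*5 + 2 = 7.
  i=4: a_4=28, p_4 = 28*206 + 147 = 5915, q_4 = 28*7 + 5 = 201.
  i=5: a_5=1, p_5 = 1*5915 + 206 = 6121, q_5 = 1*201 + 7 = 208.
  i=6: a_6=2, p_6 = 2*6121 + 5915 = 18157, q_6 = 2*208 + 201 = 617.
  i=7: a_7=2, p_7 = 2*18157 + 6121 = 42435, q_7 = 2*617 + 208 = 1442.
Check: 42435^2 - 866*1442^2 = 1800729225 - 1800729224 = 1, so (x, y) = (42435, 1442) solves the equation, and by the theorem it is the least positive solution.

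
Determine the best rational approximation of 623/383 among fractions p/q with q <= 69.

Expand x = 623/383 as a continued fraction with the Euclidean algorithm:
  623 = 1*383 + 240, so a_0 = 1.
  383 = 1*240 + 143, so a_1 = 1.
  240 = 1*143 + 97, so a_2 = 1.
  143 = 1*97 + 46, so a_3 = 1.
  97 = 2*46 + 5, so a_4 = 2.
  46 = 9*5 + 1, so a_5 = 9.
  5 = 5*1 + 0, so a_6 = 5.
so x = [1; 1, 1, 1, 2, 9, 5].
Convergents (p_i = a_i*p_{i-1} + p_{i-2}, q_i = a_i*q_{i-1} + q_{i-2} with p_{-2}=0, p_{-1}=1, q_{-2}=1, q_{-1}=0), until the denominator exceeds 69:
  i=0: a_0=1, p_0 = 1*1 + 0 = 1, q_0 = 1*0 + 1 = 1.
  i=1: a_1=1, p_1 = 1*1 + 1 = 2, q_1 = 1*1 + 0 = 1.
  i=2: a_2=1, p_2 = 1*2 + 1 = 3, q_2 = 1*1 + 1 = 2.
  i=3: a_3=1, p_3 = 1*3 + 2 = 5, q_3 = 1*2 + 1 = 3.
  i=4: a_4=2, p_4 = 2*5 + 3 = 13, q_4 = 2*3 + 2 = 8.
  i=5: a_5=9, p_5 = 9*13 + 5 = 122, q_5 = 9*8 + 3 = 75.
q_5 = 75 > 69, so the last convergent with denominator <= 69 is p_4/q_4 = 13/8.
The closest fraction with denominator <= 69 is either p_4/q_4 or the intermediate fraction (k*p_4 + p_3)/(k*q_4 + q_3) with the largest k >= 1 whose denominator stays <= 69; these approach x as k grows, and every other convergent or intermediate fraction in range is farther away.
Largest k: floor((69 - q_3)/q_4) = floor((69 - 3)/8) = 8.
That gives (8*13 + 5)/(8*8 + 3) = 109/67.
Compare the errors: |x - 13/8| = |623*8 - 13*383|/(383*8) = 5/3064, and |x - 109/67| = |623*67 - 109*383|/(383*67) = 6/25661.
Cross-multiplying, 6*3064 = 18384 < 128305 = 5*25661, so 6/25661 is smaller: the intermediate fraction 109/67 is closer to x than 13/8.

109/67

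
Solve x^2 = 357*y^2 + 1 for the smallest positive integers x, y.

First expand sqrt(357) as a continued fraction. With x_i = (sqrt(357) + m_i)/d_i and (m_0, d_0) = (0, 1): a_0 = floor(sqrt(357)) = 18, since 18^2 = 324 <= 357 < 361 = 19^2.
Iterate m_{i+1} = d_i*a_i - m_i, d_{i+1} = (357 - m_{i+1}^2)/d_i, a_{i+1} = floor((a_0 + m_{i+1})/d_{i+1}):
  m_1 = 1*18 - 0 = 18, d_1 = (357 - 18^2)/1 = 33/1 = 33, a_1 = floor((18 + 18)/33) = 1.
  m_2 = 33*1 - 18 = 15, d_2 = (357 - 15^2)/33 = 132/33 = 4, a_2 = floor((18 + 15)/4) = 8.
  m_3 = 4*8 - 15 = 17, d_3 = (357 - 17^2)/4 = 68/4 = 17, a_3 = floor((18 + 17)/17) = 2.
  m_4 = 17*2 - 17 = 17, d_4 = (357 - 17^2)/17 = 68/17 = 4, a_4 = floor((18 + 17)/4) = 8.
  m_5 = 4*8 - 17 = 15, d_5 = (357 - 15^2)/4 = 132/4 = 33, a_5 = floor((18 + 15)/33) = 1.
  m_6 = 33*1 - 15 = 18, d_6 = (357 - 18^2)/33 = 33/33 = 1, a_6 = floor((18 + 18)/1) = 36.
  m_7 = 1*36 - 18 = 18, d_7 = (357 - 18^2)/1 = 33/1 = 33: (m_7, d_7) = (m_1, d_1) = (18, 33), so from here the quotients repeat a_1, ..., a_6; the period length is 6.
So sqrt(357) = [18; (1, 8, 2, 8, 1, 36)] with period length k = 6.
k is even, so the fundamental solution of x^2 - 357y^2 = 1 is (p_{k-1}, q_{k-1}) = (p_5, q_5); compute convergents through index 5.
Convergents (p_i = a_i*p_{i-1} + p_{i-2}, q_i = a_i*q_{i-1} + q_{i-2} with p_{-2}=0, p_{-1}=1, q_{-2}=1, q_{-1}=0):
  i=0: a_0=18, p_0 = 18*1 + 0 = 18, q_0 = 18*0 + 1 = 1.
  i=1: a_1=1, p_1 = 1*18 + 1 = 19, q_1 = 1*1 + 0 = 1.
  i=2: a_2=8, p_2 = 8*19 + 18 = 170, q_2 = 8*1 + 1 = 9.
  i=3: a_3=2, p_3 = 2*170 + 19 = 359, q_3 = 2*9 + 1 = 19.
  i=4: a_4=8, p_4 = 8*359 + 170 = 3042, q_4 = 8*19 + 9 = 161.
  i=5: a_5=1, p_5 = 1*3042 + 359 = 3401, q_5 = 1*161 + 19 = 180.
Check: 3401^2 - 357*180^2 = 11566801 - 11566800 = 1, so (x, y) = (3401, 180) solves the equation, and by the theorem it is the least positive solution.

(x, y) = (3401, 180)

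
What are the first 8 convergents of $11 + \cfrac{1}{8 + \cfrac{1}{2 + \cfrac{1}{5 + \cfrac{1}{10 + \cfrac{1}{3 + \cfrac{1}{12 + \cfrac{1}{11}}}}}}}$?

Using the convergent recurrence p_i = a_i*p_{i-1} + p_{i-2}, q_i = a_i*q_{i-1} + q_{i-2} with p_{-2}=0, p_{-1}=1, q_{-2}=1, q_{-1}=0:
  i=0: a_0=11, p_0 = 11*1 + 0 = 11, q_0 = 11*0 + 1 = 1.
  i=1: a_1=8, p_1 = 8*11 + 1 = 89, q_1 = 8*1 + 0 = 8.
  i=2: a_2=2, p_2 = 2*89 + 11 = 189, q_2 = 2*8 + 1 = 17.
  i=3: a_3=5, p_3 = 5*189 + 89 = 1034, q_3 = 5*17 + 8 = 93.
  i=4: a_4=10, p_4 = 10*1034 + 189 = 10529, q_4 = 10*93 + 17 = 947.
  i=5: a_5=3, p_5 = 3*10529 + 1034 = 32621, q_5 = 3*947 + 93 = 2934.
  i=6: a_6=12, p_6 = 12*32621 + 10529 = 401981, q_6 = 12*2934 + 947 = 36155.
  i=7: a_7=11, p_7 = 11*401981 + 32621 = 4454412, q_7 = 11*36155 + 2934 = 400639.

11/1, 89/8, 189/17, 1034/93, 10529/947, 32621/2934, 401981/36155, 4454412/400639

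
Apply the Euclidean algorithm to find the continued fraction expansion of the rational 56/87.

[0; 1, 1, 1, 4, 6]

Run the Euclidean algorithm on 56 and 87; the successive quotients are the partial quotients a_0, a_1, ... (each step inverts the fractional part left over by the previous one):
  56 = 0*87 + 56, so a_0 = 0.
  87 = 1*56 + 31, so a_1 = 1.
  56 = 1*31 + 25, so a_2 = 1.
  31 = 1*25 + 6, so a_3 = 1.
  25 = 4*6 + 1, so a_4 = 4.
  6 = 6*1 + 0, so a_5 = 6.
The remainder reaches 0 after 6 divisions, so the expansion has 6 partial quotients, read off in order.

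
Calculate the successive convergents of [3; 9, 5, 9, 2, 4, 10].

3/1, 28/9, 143/46, 1315/423, 2773/892, 12407/3991, 126843/40802

Using the convergent recurrence p_i = a_i*p_{i-1} + p_{i-2}, q_i = a_i*q_{i-1} + q_{i-2} with p_{-2}=0, p_{-1}=1, q_{-2}=1, q_{-1}=0:
  i=0: a_0=3, p_0 = 3*1 + 0 = 3, q_0 = 3*0 + 1 = 1.
  i=1: a_1=9, p_1 = 9*3 + 1 = 28, q_1 = 9*1 + 0 = 9.
  i=2: a_2=5, p_2 = 5*28 + 3 = 143, q_2 = 5*9 + 1 = 46.
  i=3: a_3=9, p_3 = 9*143 + 28 = 1315, q_3 = 9*46 + 9 = 423.
  i=4: a_4=2, p_4 = 2*1315 + 143 = 2773, q_4 = 2*423 + 46 = 892.
  i=5: a_5=4, p_5 = 4*2773 + 1315 = 12407, q_5 = 4*892 + 423 = 3991.
  i=6: a_6=10, p_6 = 10*12407 + 2773 = 126843, q_6 = 10*3991 + 892 = 40802.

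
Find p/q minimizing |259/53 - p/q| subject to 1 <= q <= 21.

Expand x = 259/53 as a continued fraction with the Euclidean algorithm:
  259 = 4*53 + 47, so a_0 = 4.
  53 = 1*47 + 6, so a_1 = 1.
  47 = 7*6 + 5, so a_2 = 7.
  6 = 1*5 + 1, so a_3 = 1.
  5 = 5*1 + 0, so a_4 = 5.
so x = [4; 1, 7, 1, 5].
Convergents (p_i = a_i*p_{i-1} + p_{i-2}, q_i = a_i*q_{i-1} + q_{i-2} with p_{-2}=0, p_{-1}=1, q_{-2}=1, q_{-1}=0), until the denominator exceeds 21:
  i=0: a_0=4, p_0 = 4*1 + 0 = 4, q_0 = 4*0 + 1 = 1.
  i=1: a_1=1, p_1 = 1*4 + 1 = 5, q_1 = 1*1 + 0 = 1.
  i=2: a_2=7, p_2 = 7*5 + 4 = 39, q_2 = 7*1 + 1 = 8.
  i=3: a_3=1, p_3 = 1*39 + 5 = 44, q_3 = 1*8 + 1 = 9.
  i=4: a_4=5, p_4 = 5*44 + 39 = 259, q_4 = 5*9 + 8 = 53.
q_4 = 53 > 21, so the last convergent with denominator <= 21 is p_3/q_3 = 44/9.
The closest fraction with denominator <= 21 is either p_3/q_3 or the intermediate fraction (k*p_3 + p_2)/(k*q_3 + q_2) with the largest k >= 1 whose denominator stays <= 21; these approach x as k grows, and every other convergent or intermediate fraction in range is farther away.
Largest k: floor((21 - q_2)/q_3) = floor((21 - 8)/9) = 1.
That gives (1*44 + 39)/(1*9 + 8) = 83/17.
Compare the errors: |x - 44/9| = |259*9 - 44*53|/(53*9) = 1/477, and |x - 83/17| = |259*17 - 83*53|/(53*17) = 4/901.
Cross-multiplying, 1*901 = 901 < 1908 = 4*477, so 1/477 is smaller: the convergent 44/9 is closer to x than 83/17.

44/9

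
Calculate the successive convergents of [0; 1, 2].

Using the convergent recurrence p_i = a_i*p_{i-1} + p_{i-2}, q_i = a_i*q_{i-1} + q_{i-2} with p_{-2}=0, p_{-1}=1, q_{-2}=1, q_{-1}=0:
  i=0: a_0=0, p_0 = 0*1 + 0 = 0, q_0 = 0*0 + 1 = 1.
  i=1: a_1=1, p_1 = 1*0 + 1 = 1, q_1 = 1*1 + 0 = 1.
  i=2: a_2=2, p_2 = 2*1 + 0 = 2, q_2 = 2*1 + 1 = 3.

0/1, 1/1, 2/3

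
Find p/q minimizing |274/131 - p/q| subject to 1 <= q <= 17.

23/11

Expand x = 274/131 as a continued fraction with the Euclidean algorithm:
  274 = 2*131 + 12, so a_0 = 2.
  131 = 10*12 + 11, so a_1 = 10.
  12 = 1*11 + 1, so a_2 = 1.
  11 = 11*1 + 0, so a_3 = 11.
so x = [2; 10, 1, 11].
Convergents (p_i = a_i*p_{i-1} + p_{i-2}, q_i = a_i*q_{i-1} + q_{i-2} with p_{-2}=0, p_{-1}=1, q_{-2}=1, q_{-1}=0), until the denominator exceeds 17:
  i=0: a_0=2, p_0 = 2*1 + 0 = 2, q_0 = 2*0 + 1 = 1.
  i=1: a_1=10, p_1 = 10*2 + 1 = 21, q_1 = 10*1 + 0 = 10.
  i=2: a_2=1, p_2 = 1*21 + 2 = 23, q_2 = 1*10 + 1 = 11.
  i=3: a_3=11, p_3 = 11*23 + 21 = 274, q_3 = 11*11 + 10 = 131.
q_3 = 131 > 17, so the last convergent with denominator <= 17 is p_2/q_2 = 23/11.
The closest fraction with denominator <= 17 is either p_2/q_2 or the intermediate fraction (k*p_2 + p_1)/(k*q_2 + q_1) with the largest k >= 1 whose denominator stays <= 17; these approach x as k grows, and every other convergent or intermediate fraction in range is farther away.
Largest k: floor((17 - q_1)/q_2) = floor((17 - 10)/11) = 0.
Since k = 0, no intermediate fraction beyond p_2/q_2 has denominator <= 17, so the convergent 23/11 is the closest (its error is |274*11 - 23*131|/(131*11) = 1/1441).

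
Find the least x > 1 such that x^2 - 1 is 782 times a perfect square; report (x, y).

(x, y) = (783, 28)

First expand sqrt(782) as a continued fraction. With x_i = (sqrt(782) + m_i)/d_i and (m_0, d_0) = (0, 1): a_0 = floor(sqrt(782)) = 27, since 27^2 = 729 <= 782 < 784 = 28^2.
Iterate m_{i+1} = d_i*a_i - m_i, d_{i+1} = (782 - m_{i+1}^2)/d_i, a_{i+1} = floor((a_0 + m_{i+1})/d_{i+1}):
  m_1 = 1*27 - 0 = 27, d_1 = (782 - 27^2)/1 = 53/1 = 53, a_1 = floor((27 + 27)/53) = 1.
  m_2 = 53*1 - 27 = 26, d_2 = (782 - 26^2)/53 = 106/53 = 2, a_2 = floor((27 + 26)/2) = 26.
  m_3 = 2*26 - 26 = 26, d_3 = (782 - 26^2)/2 = 106/2 = 53, a_3 = floor((27 + 26)/53) = 1.
  m_4 = 53*1 - 26 = 27, d_4 = (782 - 27^2)/53 = 53/53 = 1, a_4 = floor((27 + 27)/1) = 54.
  m_5 = 1*54 - 27 = 27, d_5 = (782 - 27^2)/1 = 53/1 = 53: (m_5, d_5) = (m_1, d_1) = (27, 53), so from here the quotients repeat a_1, ..., a_4; the period length is 4.
So sqrt(782) = [27; (1, 26, 1, 54)] with period length k = 4.
k is even, so the fundamental solution of x^2 - 782y^2 = 1 is (p_{k-1}, q_{k-1}) = (p_3, q_3); compute convergents through index 3.
Convergents (p_i = a_i*p_{i-1} + p_{i-2}, q_i = a_i*q_{i-1} + q_{i-2} with p_{-2}=0, p_{-1}=1, q_{-2}=1, q_{-1}=0):
  i=0: a_0=27, p_0 = 27*1 + 0 = 27, q_0 = 27*0 + 1 = 1.
  i=1: a_1=1, p_1 = 1*27 + 1 = 28, q_1 = 1*1 + 0 = 1.
  i=2: a_2=26, p_2 = 26*28 + 27 = 755, q_2 = 26*1 + 1 = 27.
  i=3: a_3=1, p_3 = 1*755 + 28 = 783, q_3 = 1*27 + 1 = 28.
Check: 783^2 - 782*28^2 = 613089 - 613088 = 1, so (x, y) = (783, 28) solves the equation, and by the theorem it is the least positive solution.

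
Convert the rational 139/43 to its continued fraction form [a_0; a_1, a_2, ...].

[3; 4, 3, 3]

Run the Euclidean algorithm on 139 and 43; the successive quotients are the partial quotients a_0, a_1, ... (each step inverts the fractional part left over by the previous one):
  139 = 3*43 + 10, so a_0 = 3.
  43 = 4*10 + 3, so a_1 = 4.
  10 = 3*3 + 1, so a_2 = 3.
  3 = 3*1 + 0, so a_3 = 3.
The remainder reaches 0 after 4 divisions, so the expansion has 4 partial quotients, read off in order.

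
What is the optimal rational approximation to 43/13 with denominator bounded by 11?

Expand x = 43/13 as a continued fraction with the Euclidean algorithm:
  43 = 3*13 + 4, so a_0 = 3.
  13 = 3*4 + 1, so a_1 = 3.
  4 = 4*1 + 0, so a_2 = 4.
so x = [3; 3, 4].
Convergents (p_i = a_i*p_{i-1} + p_{i-2}, q_i = a_i*q_{i-1} + q_{i-2} with p_{-2}=0, p_{-1}=1, q_{-2}=1, q_{-1}=0), until the denominator exceeds 11:
  i=0: a_0=3, p_0 = 3*1 + 0 = 3, q_0 = 3*0 + 1 = 1.
  i=1: a_1=3, p_1 = 3*3 + 1 = 10, q_1 = 3*1 + 0 = 3.
  i=2: a_2=4, p_2 = 4*10 + 3 = 43, q_2 = 4*3 + 1 = 13.
q_2 = 13 > 11, so the last convergent with denominator <= 11 is p_1/q_1 = 10/3.
The closest fraction with denominator <= 11 is either p_1/q_1 or the intermediate fraction (k*p_1 + p_0)/(k*q_1 + q_0) with the largest k >= 1 whose denominator stays <= 11; these approach x as k grows, and every other convergent or intermediate fraction in range is farther away.
Largest k: floor((11 - q_0)/q_1) = floor((11 - 1)/3) = 3.
That gives (3*10 + 3)/(3*3 + 1) = 33/10.
Compare the errors: |x - 10/3| = |43*3 - 10*13|/(13*3) = 1/39, and |x - 33/10| = |43*10 - 33*13|/(13*10) = 1/130.
Cross-multiplying, 1*39 = 39 < 130 = 1*130, so 1/130 is smaller: the intermediate fraction 33/10 is closer to x than 10/3.

33/10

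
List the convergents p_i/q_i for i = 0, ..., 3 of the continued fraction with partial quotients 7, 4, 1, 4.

7/1, 29/4, 36/5, 173/24

Using the convergent recurrence p_i = a_i*p_{i-1} + p_{i-2}, q_i = a_i*q_{i-1} + q_{i-2} with p_{-2}=0, p_{-1}=1, q_{-2}=1, q_{-1}=0:
  i=0: a_0=7, p_0 = 7*1 + 0 = 7, q_0 = 7*0 + 1 = 1.
  i=1: a_1=4, p_1 = 4*7 + 1 = 29, q_1 = 4*1 + 0 = 4.
  i=2: a_2=1, p_2 = 1*29 + 7 = 36, q_2 = 1*4 + 1 = 5.
  i=3: a_3=4, p_3 = 4*36 + 29 = 173, q_3 = 4*5 + 4 = 24.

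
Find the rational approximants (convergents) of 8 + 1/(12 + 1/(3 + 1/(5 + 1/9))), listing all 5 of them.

8/1, 97/12, 299/37, 1592/197, 14627/1810

Using the convergent recurrence p_i = a_i*p_{i-1} + p_{i-2}, q_i = a_i*q_{i-1} + q_{i-2} with p_{-2}=0, p_{-1}=1, q_{-2}=1, q_{-1}=0:
  i=0: a_0=8, p_0 = 8*1 + 0 = 8, q_0 = 8*0 + 1 = 1.
  i=1: a_1=12, p_1 = 12*8 + 1 = 97, q_1 = 12*1 + 0 = 12.
  i=2: a_2=3, p_2 = 3*97 + 8 = 299, q_2 = 3*12 + 1 = 37.
  i=3: a_3=5, p_3 = 5*299 + 97 = 1592, q_3 = 5*37 + 12 = 197.
  i=4: a_4=9, p_4 = 9*1592 + 299 = 14627, q_4 = 9*197 + 37 = 1810.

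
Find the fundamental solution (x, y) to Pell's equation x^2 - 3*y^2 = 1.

First expand sqrt(3) as a continued fraction. With x_i = (sqrt(3) + m_i)/d_i and (m_0, d_0) = (0, 1): a_0 = floor(sqrt(3)) = 1, since 1^2 = 1 <= 3 < 4 = 2^2.
Iterate m_{i+1} = d_i*a_i - m_i, d_{i+1} = (3 - m_{i+1}^2)/d_i, a_{i+1} = floor((a_0 + m_{i+1})/d_{i+1}):
  m_1 = 1*1 - 0 = 1, d_1 = (3 - 1^2)/1 = 2/1 = 2, a_1 = floor((1 + 1)/2) = 1.
  m_2 = 2*1 - 1 = 1, d_2 = (3 - 1^2)/2 = 2/2 = 1, a_2 = floor((1 + 1)/1) = 2.
  m_3 = 1*2 - 1 = 1, d_3 = (3 - 1^2)/1 = 2/1 = 2: (m_3, d_3) = (m_1, d_1) = (1, 2), so from here the quotients repeat a_1, a_2; the period length is 2.
So sqrt(3) = [1; (1, 2)] with period length k = 2.
k is even, so the fundamental solution of x^2 - 3y^2 = 1 is (p_{k-1}, q_{k-1}) = (p_1, q_1); compute convergents through index 1.
Convergents (p_i = a_i*p_{i-1} + p_{i-2}, q_i = a_i*q_{i-1} + q_{i-2} with p_{-2}=0, p_{-1}=1, q_{-2}=1, q_{-1}=0):
  i=0: a_0=1, p_0 = 1*1 + 0 = 1, q_0 = 1*0 + 1 = 1.
  i=1: a_1=1, p_1 = 1*1 + 1 = 2, q_1 = 1*1 + 0 = 1.
Check: 2^2 - 3*1^2 = 4 - 3 = 1, so (x, y) = (2, 1) solves the equation, and by the theorem it is the least positive solution.

(x, y) = (2, 1)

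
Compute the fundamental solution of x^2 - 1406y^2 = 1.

First expand sqrt(1406) as a continued fraction. With x_i = (sqrt(1406) + m_i)/d_i and (m_0, d_0) = (0, 1): a_0 = floor(sqrt(1406)) = 37, since 37^2 = 1369 <= 1406 < 1444 = 38^2.
Iterate m_{i+1} = d_i*a_i - m_i, d_{i+1} = (1406 - m_{i+1}^2)/d_i, a_{i+1} = floor((a_0 + m_{i+1})/d_{i+1}):
  m_1 = 1*37 - 0 = 37, d_1 = (1406 - 37^2)/1 = 37/1 = 37, a_1 = floor((37 + 37)/37) = 2.
  m_2 = 37*2 - 37 = 37, d_2 = (1406 - 37^2)/37 = 37/37 = 1, a_2 = floor((37 + 37)/1) = 74.
  m_3 = 1*74 - 37 = 37, d_3 = (1406 - 37^2)/1 = 37/1 = 37: (m_3, d_3) = (m_1, d_1) = (37, 37), so from here the quotients repeat a_1, a_2; the period length is 2.
So sqrt(1406) = [37; (2, 74)] with period length k = 2.
k is even, so the fundamental solution of x^2 - 1406y^2 = 1 is (p_{k-1}, q_{k-1}) = (p_1, q_1); compute convergents through index 1.
Convergents (p_i = a_i*p_{i-1} + p_{i-2}, q_i = a_i*q_{i-1} + q_{i-2} with p_{-2}=0, p_{-1}=1, q_{-2}=1, q_{-1}=0):
  i=0: a_0=37, p_0 = 37*1 + 0 = 37, q_0 = 37*0 + 1 = 1.
  i=1: a_1=2, p_1 = 2*37 + 1 = 75, q_1 = 2*1 + 0 = 2.
Check: 75^2 - 1406*2^2 = 5625 - 5624 = 1, so (x, y) = (75, 2) solves the equation, and by the theorem it is the least positive solution.

(x, y) = (75, 2)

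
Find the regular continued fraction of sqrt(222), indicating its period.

[14; (1, 8, 1, 28)]

Write x_i = (sqrt(222) + m_i)/d_i with (m_0, d_0) = (0, 1). a_0 = floor(sqrt(222)) = 14, since 14^2 = 196 <= 222 < 225 = 15^2.
Iterate m_{i+1} = d_i*a_i - m_i, d_{i+1} = (222 - m_{i+1}^2)/d_i, a_{i+1} = floor((a_0 + m_{i+1})/d_{i+1}):
  m_1 = 1*14 - 0 = 14, d_1 = (222 - 14^2)/1 = 26/1 = 26, a_1 = floor((14 + 14)/26) = 1.
  m_2 = 26*1 - 14 = 12, d_2 = (222 - 12^2)/26 = 78/26 = 3, a_2 = floor((14 + 12)/3) = 8.
  m_3 = 3*8 - 12 = 12, d_3 = (222 - 12^2)/3 = 78/3 = 26, a_3 = floor((14 + 12)/26) = 1.
  m_4 = 26*1 - 12 = 14, d_4 = (222 - 14^2)/26 = 26/26 = 1, a_4 = floor((14 + 14)/1) = 28.
  m_5 = 1*28 - 14 = 14, d_5 = (222 - 14^2)/1 = 26/1 = 26: (m_5, d_5) = (m_1, d_1) = (14, 26), so from here the quotients repeat a_1, ..., a_4; the period length is 4.
Hence the expansion of sqrt(222) is a_0 = 14 followed by the repeating block 1, 8, 1, 28 (period 4).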